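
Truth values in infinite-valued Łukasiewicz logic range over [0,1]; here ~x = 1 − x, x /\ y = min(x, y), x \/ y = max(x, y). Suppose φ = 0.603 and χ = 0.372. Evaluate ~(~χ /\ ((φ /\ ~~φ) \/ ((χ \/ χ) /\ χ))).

0.397

~χ = 1 − 0.372 = 0.628
~φ = 1 − 0.603 = 0.397
~~φ = 1 − 0.397 = 0.603
φ /\ ~~φ = min(0.603, 0.603) = 0.603
χ \/ χ = max(0.372, 0.372) = 0.372
(χ \/ χ) /\ χ = min(0.372, 0.372) = 0.372
(φ /\ ~~φ) \/ ((χ \/ χ) /\ χ) = max(0.603, 0.372) = 0.603
~χ /\ ((φ /\ ~~φ) \/ ((χ \/ χ) /\ χ)) = min(0.628, 0.603) = 0.603
~(~χ /\ ((φ /\ ~~φ) \/ ((χ \/ χ) /\ χ))) = 1 − 0.603 = 0.397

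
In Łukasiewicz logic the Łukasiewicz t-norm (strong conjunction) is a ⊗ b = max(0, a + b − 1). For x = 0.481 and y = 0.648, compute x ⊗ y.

0.129

x ⊗ y = max(0, 0.481 + 0.648 − 1) = max(0, 0.129) = 0.129
For comparison, the Gödel (minimum) t-norm min(a, b) would give 0.481.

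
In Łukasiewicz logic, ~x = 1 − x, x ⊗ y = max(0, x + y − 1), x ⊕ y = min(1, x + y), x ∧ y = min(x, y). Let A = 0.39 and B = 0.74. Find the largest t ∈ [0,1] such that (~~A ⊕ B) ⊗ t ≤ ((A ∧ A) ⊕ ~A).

1.00

~A = 1 − 0.39 = 0.61
~~A = 1 − 0.61 = 0.39
~~A ⊕ B = min(1, 0.39 + 0.74) = min(1, 1.13) = 1.00
So the left factor is ~~A ⊕ B = 1.00.
A ∧ A = min(0.39, 0.39) = 0.39
(A ∧ A) ⊕ ~A = min(1, 0.39 + 0.61) = min(1, 1.00) = 1.00
So the right-hand bound is (A ∧ A) ⊕ ~A = 1.00.
The residuum of the Łukasiewicz t-norm gives the supremum: min(1, 1 − 1.00 + 1.00).
1 − 1.00 + 1.00 = 1.00, so t = min(1, 1.00) = 1.00.
Check: 1.00 ⊗ 1.00 = max(0, 1.00) = 1.00 ≤ 1.00.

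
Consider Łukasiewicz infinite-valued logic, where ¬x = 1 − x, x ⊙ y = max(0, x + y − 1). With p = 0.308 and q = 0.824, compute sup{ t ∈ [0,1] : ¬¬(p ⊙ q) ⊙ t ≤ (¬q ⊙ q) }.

p ⊙ q = max(0, 0.308 + 0.824 − 1) = max(0, 0.132) = 0.132
¬(p ⊙ q) = 1 − 0.132 = 0.868
¬¬(p ⊙ q) = 1 − 0.868 = 0.132
So the left factor is ¬¬(p ⊙ q) = 0.132.
¬q = 1 − 0.824 = 0.176
¬q ⊙ q = max(0, 0.176 + 0.824 − 1) = max(0, 0.000) = 0.000
So the right-hand bound is ¬q ⊙ q = 0.000.
The residuum of the Łukasiewicz t-norm gives the supremum: min(1, 1 − 0.132 + 0.000).
1 − 0.132 + 0.000 = 0.868, so t = min(1, 0.868) = 0.868.
Check: 0.132 ⊙ 0.868 = max(0, 0.000) = 0.000 ≤ 0.000.

0.868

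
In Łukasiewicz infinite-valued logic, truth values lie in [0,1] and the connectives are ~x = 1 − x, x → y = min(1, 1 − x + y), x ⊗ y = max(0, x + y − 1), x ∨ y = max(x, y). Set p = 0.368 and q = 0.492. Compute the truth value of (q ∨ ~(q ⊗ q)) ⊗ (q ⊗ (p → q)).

q ⊗ q = max(0, 0.492 + 0.492 − 1) = max(0, -0.016) = 0.000
~(q ⊗ q) = 1 − 0.000 = 1.000
q ∨ ~(q ⊗ q) = max(0.492, 1.000) = 1.000
p → q = min(1, 1 − 0.368 + 0.492) = min(1, 1.124) = 1.000
q ⊗ (p → q) = max(0, 0.492 + 1.000 − 1) = max(0, 0.492) = 0.492
(q ∨ ~(q ⊗ q)) ⊗ (q ⊗ (p → q)) = max(0, 1.000 + 0.492 − 1) = max(0, 0.492) = 0.492

0.492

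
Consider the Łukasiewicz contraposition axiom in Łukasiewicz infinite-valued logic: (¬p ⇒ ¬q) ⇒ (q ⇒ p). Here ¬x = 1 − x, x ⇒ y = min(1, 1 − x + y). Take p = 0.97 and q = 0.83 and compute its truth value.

1.00

¬p = 1 − 0.97 = 0.03
¬q = 1 − 0.83 = 0.17
¬p ⇒ ¬q = min(1, 1 − 0.03 + 0.17) = min(1, 1.14) = 1.00
q ⇒ p = min(1, 1 − 0.83 + 0.97) = min(1, 1.14) = 1.00
(¬p ⇒ ¬q) ⇒ (q ⇒ p) = min(1, 1 − 1.00 + 1.00) = min(1, 1.00) = 1.00
(As expected: an axiom of Ł∞, always 1.)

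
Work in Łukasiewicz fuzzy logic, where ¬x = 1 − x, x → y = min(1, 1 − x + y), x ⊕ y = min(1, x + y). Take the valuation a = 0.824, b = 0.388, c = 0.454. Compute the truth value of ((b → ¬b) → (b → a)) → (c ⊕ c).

¬b = 1 − 0.388 = 0.612
b → ¬b = min(1, 1 − 0.388 + 0.612) = min(1, 1.224) = 1.000
b → a = min(1, 1 − 0.388 + 0.824) = min(1, 1.436) = 1.000
(b → ¬b) → (b → a) = min(1, 1 − 1.000 + 1.000) = min(1, 1.000) = 1.000
c ⊕ c = min(1, 0.454 + 0.454) = min(1, 0.908) = 0.908
((b → ¬b) → (b → a)) → (c ⊕ c) = min(1, 1 − 1.000 + 0.908) = min(1, 0.908) = 0.908

0.908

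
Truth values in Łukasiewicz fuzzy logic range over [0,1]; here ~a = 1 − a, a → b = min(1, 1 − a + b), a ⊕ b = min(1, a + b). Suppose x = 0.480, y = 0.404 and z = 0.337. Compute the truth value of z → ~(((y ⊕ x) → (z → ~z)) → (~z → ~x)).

y ⊕ x = min(1, 0.404 + 0.480) = min(1, 0.884) = 0.884
~z = 1 − 0.337 = 0.663
z → ~z = min(1, 1 − 0.337 + 0.663) = min(1, 1.326) = 1.000
(y ⊕ x) → (z → ~z) = min(1, 1 − 0.884 + 1.000) = min(1, 1.116) = 1.000
~x = 1 − 0.480 = 0.520
~z → ~x = min(1, 1 − 0.663 + 0.520) = min(1, 0.857) = 0.857
((y ⊕ x) → (z → ~z)) → (~z → ~x) = min(1, 1 − 1.000 + 0.857) = min(1, 0.857) = 0.857
~(((y ⊕ x) → (z → ~z)) → (~z → ~x)) = 1 − 0.857 = 0.143
z → ~(((y ⊕ x) → (z → ~z)) → (~z → ~x)) = min(1, 1 − 0.337 + 0.143) = min(1, 0.806) = 0.806

0.806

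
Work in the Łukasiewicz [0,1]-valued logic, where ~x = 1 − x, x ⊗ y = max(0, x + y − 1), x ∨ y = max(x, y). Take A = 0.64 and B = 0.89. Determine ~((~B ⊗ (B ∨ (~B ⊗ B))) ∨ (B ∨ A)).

0.11

~B = 1 − 0.89 = 0.11
~B ⊗ B = max(0, 0.11 + 0.89 − 1) = max(0, 0.00) = 0.00
B ∨ (~B ⊗ B) = max(0.89, 0.00) = 0.89
~B ⊗ (B ∨ (~B ⊗ B)) = max(0, 0.11 + 0.89 − 1) = max(0, 0.00) = 0.00
B ∨ A = max(0.89, 0.64) = 0.89
(~B ⊗ (B ∨ (~B ⊗ B))) ∨ (B ∨ A) = max(0.00, 0.89) = 0.89
~((~B ⊗ (B ∨ (~B ⊗ B))) ∨ (B ∨ A)) = 1 − 0.89 = 0.11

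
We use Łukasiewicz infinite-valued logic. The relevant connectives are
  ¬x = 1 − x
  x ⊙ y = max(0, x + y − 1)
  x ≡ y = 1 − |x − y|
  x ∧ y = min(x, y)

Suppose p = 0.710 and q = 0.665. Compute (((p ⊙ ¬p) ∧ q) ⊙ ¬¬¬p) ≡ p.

¬p = 1 − 0.710 = 0.290
p ⊙ ¬p = max(0, 0.710 + 0.290 − 1) = max(0, 0.000) = 0.000
(p ⊙ ¬p) ∧ q = min(0.000, 0.665) = 0.000
¬¬p = 1 − 0.290 = 0.710
¬¬¬p = 1 − 0.710 = 0.290
((p ⊙ ¬p) ∧ q) ⊙ ¬¬¬p = max(0, 0.000 + 0.290 − 1) = max(0, -0.710) = 0.000
(((p ⊙ ¬p) ∧ q) ⊙ ¬¬¬p) ≡ p = 1 − |0.000 − 0.710| = 1 − 0.710 = 0.290

0.290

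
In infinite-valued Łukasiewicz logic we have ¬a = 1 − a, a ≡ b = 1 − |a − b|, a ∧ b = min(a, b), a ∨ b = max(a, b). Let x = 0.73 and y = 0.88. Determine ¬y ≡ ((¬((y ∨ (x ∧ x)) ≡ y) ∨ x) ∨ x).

0.39

¬y = 1 − 0.88 = 0.12
x ∧ x = min(0.73, 0.73) = 0.73
y ∨ (x ∧ x) = max(0.88, 0.73) = 0.88
(y ∨ (x ∧ x)) ≡ y = 1 − |0.88 − 0.88| = 1 − 0.00 = 1.00
¬((y ∨ (x ∧ x)) ≡ y) = 1 − 1.00 = 0.00
¬((y ∨ (x ∧ x)) ≡ y) ∨ x = max(0.00, 0.73) = 0.73
(¬((y ∨ (x ∧ x)) ≡ y) ∨ x) ∨ x = max(0.73, 0.73) = 0.73
¬y ≡ ((¬((y ∨ (x ∧ x)) ≡ y) ∨ x) ∨ x) = 1 − |0.12 − 0.73| = 1 − 0.61 = 0.39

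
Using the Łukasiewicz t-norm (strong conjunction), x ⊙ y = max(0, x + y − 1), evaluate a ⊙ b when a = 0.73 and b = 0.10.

0.00

a ⊙ b = max(0, 0.73 + 0.10 − 1) = max(0, -0.17) = 0.00
For comparison, the Gödel (minimum) t-norm min(x, y) would give 0.10.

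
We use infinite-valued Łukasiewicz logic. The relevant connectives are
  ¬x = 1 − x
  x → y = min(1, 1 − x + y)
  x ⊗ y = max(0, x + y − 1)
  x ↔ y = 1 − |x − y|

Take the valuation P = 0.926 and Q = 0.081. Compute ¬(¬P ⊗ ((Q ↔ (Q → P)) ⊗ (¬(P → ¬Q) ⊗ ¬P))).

1.000

¬P = 1 − 0.926 = 0.074
Q → P = min(1, 1 − 0.081 + 0.926) = min(1, 1.845) = 1.000
Q ↔ (Q → P) = 1 − |0.081 − 1.000| = 1 − 0.919 = 0.081
¬Q = 1 − 0.081 = 0.919
P → ¬Q = min(1, 1 − 0.926 + 0.919) = min(1, 0.993) = 0.993
¬(P → ¬Q) = 1 − 0.993 = 0.007
¬(P → ¬Q) ⊗ ¬P = max(0, 0.007 + 0.074 − 1) = max(0, -0.919) = 0.000
(Q ↔ (Q → P)) ⊗ (¬(P → ¬Q) ⊗ ¬P) = max(0, 0.081 + 0.000 − 1) = max(0, -0.919) = 0.000
¬P ⊗ ((Q ↔ (Q → P)) ⊗ (¬(P → ¬Q) ⊗ ¬P)) = max(0, 0.074 + 0.000 − 1) = max(0, -0.926) = 0.000
¬(¬P ⊗ ((Q ↔ (Q → P)) ⊗ (¬(P → ¬Q) ⊗ ¬P))) = 1 − 0.000 = 1.000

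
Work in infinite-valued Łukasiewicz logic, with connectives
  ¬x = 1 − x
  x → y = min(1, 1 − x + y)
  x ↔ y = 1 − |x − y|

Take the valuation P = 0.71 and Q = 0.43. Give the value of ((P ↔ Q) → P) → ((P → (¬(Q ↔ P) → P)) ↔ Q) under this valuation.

0.44

P ↔ Q = 1 − |0.71 − 0.43| = 1 − 0.28 = 0.72
(P ↔ Q) → P = min(1, 1 − 0.72 + 0.71) = min(1, 0.99) = 0.99
Q ↔ P = 1 − |0.43 − 0.71| = 1 − 0.28 = 0.72
¬(Q ↔ P) = 1 − 0.72 = 0.28
¬(Q ↔ P) → P = min(1, 1 − 0.28 + 0.71) = min(1, 1.43) = 1.00
P → (¬(Q ↔ P) → P) = min(1, 1 − 0.71 + 1.00) = min(1, 1.29) = 1.00
(P → (¬(Q ↔ P) → P)) ↔ Q = 1 − |1.00 − 0.43| = 1 − 0.57 = 0.43
((P ↔ Q) → P) → ((P → (¬(Q ↔ P) → P)) ↔ Q) = min(1, 1 − 0.99 + 0.43) = min(1, 0.44) = 0.44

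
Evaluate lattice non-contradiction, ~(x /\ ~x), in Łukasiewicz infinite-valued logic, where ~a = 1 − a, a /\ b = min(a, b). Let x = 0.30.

0.70

~x = 1 − 0.30 = 0.70
x /\ ~x = min(0.30, 0.70) = 0.30
~(x /\ ~x) = 1 − 0.30 = 0.70
(The value 0.70 < 1 shows this instance is not satisfied; not a Ł∞-tautology — its value is 1 − min(a, 1−a).)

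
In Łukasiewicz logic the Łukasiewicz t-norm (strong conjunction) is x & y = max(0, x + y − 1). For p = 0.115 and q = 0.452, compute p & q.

p & q = max(0, 0.115 + 0.452 − 1) = max(0, -0.433) = 0.000
For comparison, the Gödel (minimum) t-norm min(x, y) would give 0.115.

0.000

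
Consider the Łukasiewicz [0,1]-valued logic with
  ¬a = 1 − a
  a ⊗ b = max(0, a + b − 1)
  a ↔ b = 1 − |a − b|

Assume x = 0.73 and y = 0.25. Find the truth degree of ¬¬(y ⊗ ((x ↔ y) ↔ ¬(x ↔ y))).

x ↔ y = 1 − |0.73 − 0.25| = 1 − 0.48 = 0.52
¬(x ↔ y) = 1 − 0.52 = 0.48
(x ↔ y) ↔ ¬(x ↔ y) = 1 − |0.52 − 0.48| = 1 − 0.04 = 0.96
y ⊗ ((x ↔ y) ↔ ¬(x ↔ y)) = max(0, 0.25 + 0.96 − 1) = max(0, 0.21) = 0.21
¬(y ⊗ ((x ↔ y) ↔ ¬(x ↔ y))) = 1 − 0.21 = 0.79
¬¬(y ⊗ ((x ↔ y) ↔ ¬(x ↔ y))) = 1 − 0.79 = 0.21

0.21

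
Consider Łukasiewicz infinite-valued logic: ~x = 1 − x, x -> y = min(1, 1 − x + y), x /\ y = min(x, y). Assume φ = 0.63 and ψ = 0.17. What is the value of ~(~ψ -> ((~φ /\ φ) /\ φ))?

~ψ = 1 − 0.17 = 0.83
~φ = 1 − 0.63 = 0.37
~φ /\ φ = min(0.37, 0.63) = 0.37
(~φ /\ φ) /\ φ = min(0.37, 0.63) = 0.37
~ψ -> ((~φ /\ φ) /\ φ) = min(1, 1 − 0.83 + 0.37) = min(1, 0.54) = 0.54
~(~ψ -> ((~φ /\ φ) /\ φ)) = 1 − 0.54 = 0.46

0.46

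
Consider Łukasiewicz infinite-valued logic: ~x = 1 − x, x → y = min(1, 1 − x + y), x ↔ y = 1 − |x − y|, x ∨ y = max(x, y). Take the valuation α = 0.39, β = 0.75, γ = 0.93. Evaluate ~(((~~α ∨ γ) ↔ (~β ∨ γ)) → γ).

0.07

~α = 1 − 0.39 = 0.61
~~α = 1 − 0.61 = 0.39
~~α ∨ γ = max(0.39, 0.93) = 0.93
~β = 1 − 0.75 = 0.25
~β ∨ γ = max(0.25, 0.93) = 0.93
(~~α ∨ γ) ↔ (~β ∨ γ) = 1 − |0.93 − 0.93| = 1 − 0.00 = 1.00
((~~α ∨ γ) ↔ (~β ∨ γ)) → γ = min(1, 1 − 1.00 + 0.93) = min(1, 0.93) = 0.93
~(((~~α ∨ γ) ↔ (~β ∨ γ)) → γ) = 1 − 0.93 = 0.07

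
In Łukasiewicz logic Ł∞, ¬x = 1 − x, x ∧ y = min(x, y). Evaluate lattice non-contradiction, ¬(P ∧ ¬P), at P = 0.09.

¬P = 1 − 0.09 = 0.91
P ∧ ¬P = min(0.09, 0.91) = 0.09
¬(P ∧ ¬P) = 1 − 0.09 = 0.91
(The value 0.91 < 1 shows this instance is not satisfied; not a Ł∞-tautology — its value is 1 − min(a, 1−a).)

0.91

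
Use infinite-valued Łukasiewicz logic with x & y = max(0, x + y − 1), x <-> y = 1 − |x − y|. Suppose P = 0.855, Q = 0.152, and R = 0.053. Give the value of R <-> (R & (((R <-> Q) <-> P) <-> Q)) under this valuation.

R <-> Q = 1 − |0.053 − 0.152| = 1 − 0.099 = 0.901
(R <-> Q) <-> P = 1 − |0.901 − 0.855| = 1 − 0.046 = 0.954
((R <-> Q) <-> P) <-> Q = 1 − |0.954 − 0.152| = 1 − 0.802 = 0.198
R & (((R <-> Q) <-> P) <-> Q) = max(0, 0.053 + 0.198 − 1) = max(0, -0.749) = 0.000
R <-> (R & (((R <-> Q) <-> P) <-> Q)) = 1 − |0.053 − 0.000| = 1 − 0.053 = 0.947

0.947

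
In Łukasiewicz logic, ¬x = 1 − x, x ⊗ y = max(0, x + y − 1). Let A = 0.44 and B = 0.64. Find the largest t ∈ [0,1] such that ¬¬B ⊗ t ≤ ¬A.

¬B = 1 − 0.64 = 0.36
¬¬B = 1 − 0.36 = 0.64
So the left factor is ¬¬B = 0.64.
¬A = 1 − 0.44 = 0.56
So the right-hand bound is ¬A = 0.56.
The residuum of the Łukasiewicz t-norm gives the supremum: min(1, 1 − 0.64 + 0.56).
1 − 0.64 + 0.56 = 0.92, so t = min(1, 0.92) = 0.92.
Check: 0.64 ⊗ 0.92 = max(0, 0.56) = 0.56 ≤ 0.56.

0.92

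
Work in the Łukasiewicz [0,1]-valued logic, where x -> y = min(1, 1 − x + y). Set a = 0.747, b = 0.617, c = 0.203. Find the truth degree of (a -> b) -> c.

a -> b = min(1, 1 − 0.747 + 0.617) = min(1, 0.870) = 0.870
(a -> b) -> c = min(1, 1 − 0.870 + 0.203) = min(1, 0.333) = 0.333

0.333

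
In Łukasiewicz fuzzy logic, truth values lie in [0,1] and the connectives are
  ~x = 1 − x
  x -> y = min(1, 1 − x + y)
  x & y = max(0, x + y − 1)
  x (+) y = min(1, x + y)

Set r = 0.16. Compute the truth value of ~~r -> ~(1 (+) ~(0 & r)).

~r = 1 − 0.16 = 0.84
~~r = 1 − 0.84 = 0.16
0 & r = max(0, 0.00 + 0.16 − 1) = max(0, -0.84) = 0.00
~(0 & r) = 1 − 0.00 = 1.00
1 (+) ~(0 & r) = min(1, 1.00 + 1.00) = min(1, 2.00) = 1.00
~(1 (+) ~(0 & r)) = 1 − 1.00 = 0.00
~~r -> ~(1 (+) ~(0 & r)) = min(1, 1 − 0.16 + 0.00) = min(1, 0.84) = 0.84

0.84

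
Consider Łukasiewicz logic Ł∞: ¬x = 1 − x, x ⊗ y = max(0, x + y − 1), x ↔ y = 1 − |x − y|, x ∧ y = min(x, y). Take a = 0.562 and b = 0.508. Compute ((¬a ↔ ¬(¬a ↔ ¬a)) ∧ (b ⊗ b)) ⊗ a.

¬a = 1 − 0.562 = 0.438
¬a ↔ ¬a = 1 − |0.438 − 0.438| = 1 − 0.000 = 1.000
¬(¬a ↔ ¬a) = 1 − 1.000 = 0.000
¬a ↔ ¬(¬a ↔ ¬a) = 1 − |0.438 − 0.000| = 1 − 0.438 = 0.562
b ⊗ b = max(0, 0.508 + 0.508 − 1) = max(0, 0.016) = 0.016
(¬a ↔ ¬(¬a ↔ ¬a)) ∧ (b ⊗ b) = min(0.562, 0.016) = 0.016
((¬a ↔ ¬(¬a ↔ ¬a)) ∧ (b ⊗ b)) ⊗ a = max(0, 0.016 + 0.562 − 1) = max(0, -0.422) = 0.000

0.000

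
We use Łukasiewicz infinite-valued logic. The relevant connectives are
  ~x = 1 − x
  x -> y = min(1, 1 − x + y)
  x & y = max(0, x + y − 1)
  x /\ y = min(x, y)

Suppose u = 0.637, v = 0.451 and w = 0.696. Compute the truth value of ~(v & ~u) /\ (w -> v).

0.755

~u = 1 − 0.637 = 0.363
v & ~u = max(0, 0.451 + 0.363 − 1) = max(0, -0.186) = 0.000
~(v & ~u) = 1 − 0.000 = 1.000
w -> v = min(1, 1 − 0.696 + 0.451) = min(1, 0.755) = 0.755
~(v & ~u) /\ (w -> v) = min(1.000, 0.755) = 0.755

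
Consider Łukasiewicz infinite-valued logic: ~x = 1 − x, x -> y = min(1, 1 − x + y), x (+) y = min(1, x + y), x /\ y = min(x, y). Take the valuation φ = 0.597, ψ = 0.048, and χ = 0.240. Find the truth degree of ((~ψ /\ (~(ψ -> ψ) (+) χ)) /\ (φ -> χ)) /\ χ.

~ψ = 1 − 0.048 = 0.952
ψ -> ψ = min(1, 1 − 0.048 + 0.048) = min(1, 1.000) = 1.000
~(ψ -> ψ) = 1 − 1.000 = 0.000
~(ψ -> ψ) (+) χ = min(1, 0.000 + 0.240) = min(1, 0.240) = 0.240
~ψ /\ (~(ψ -> ψ) (+) χ) = min(0.952, 0.240) = 0.240
φ -> χ = min(1, 1 − 0.597 + 0.240) = min(1, 0.643) = 0.643
(~ψ /\ (~(ψ -> ψ) (+) χ)) /\ (φ -> χ) = min(0.240, 0.643) = 0.240
((~ψ /\ (~(ψ -> ψ) (+) χ)) /\ (φ -> χ)) /\ χ = min(0.240, 0.240) = 0.240

0.240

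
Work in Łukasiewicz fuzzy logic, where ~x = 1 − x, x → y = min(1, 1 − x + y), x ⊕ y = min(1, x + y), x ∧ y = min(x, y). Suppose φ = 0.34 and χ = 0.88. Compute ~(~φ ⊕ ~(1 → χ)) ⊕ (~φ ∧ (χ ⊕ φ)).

0.88

~φ = 1 − 0.34 = 0.66
1 → χ = min(1, 1 − 1.00 + 0.88) = min(1, 0.88) = 0.88
~(1 → χ) = 1 − 0.88 = 0.12
~φ ⊕ ~(1 → χ) = min(1, 0.66 + 0.12) = min(1, 0.78) = 0.78
~(~φ ⊕ ~(1 → χ)) = 1 − 0.78 = 0.22
χ ⊕ φ = min(1, 0.88 + 0.34) = min(1, 1.22) = 1.00
~φ ∧ (χ ⊕ φ) = min(0.66, 1.00) = 0.66
~(~φ ⊕ ~(1 → χ)) ⊕ (~φ ∧ (χ ⊕ φ)) = min(1, 0.22 + 0.66) = min(1, 0.88) = 0.88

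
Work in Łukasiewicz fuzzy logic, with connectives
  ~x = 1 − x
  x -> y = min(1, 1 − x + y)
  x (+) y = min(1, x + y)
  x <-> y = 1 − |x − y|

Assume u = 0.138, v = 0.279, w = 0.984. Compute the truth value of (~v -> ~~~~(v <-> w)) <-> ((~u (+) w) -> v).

~v = 1 − 0.279 = 0.721
v <-> w = 1 − |0.279 − 0.984| = 1 − 0.705 = 0.295
~(v <-> w) = 1 − 0.295 = 0.705
~~(v <-> w) = 1 − 0.705 = 0.295
~~~(v <-> w) = 1 − 0.295 = 0.705
~~~~(v <-> w) = 1 − 0.705 = 0.295
~v -> ~~~~(v <-> w) = min(1, 1 − 0.721 + 0.295) = min(1, 0.574) = 0.574
~u = 1 − 0.138 = 0.862
~u (+) w = min(1, 0.862 + 0.984) = min(1, 1.846) = 1.000
(~u (+) w) -> v = min(1, 1 − 1.000 + 0.279) = min(1, 0.279) = 0.279
(~v -> ~~~~(v <-> w)) <-> ((~u (+) w) -> v) = 1 − |0.574 − 0.279| = 1 − 0.295 = 0.705

0.705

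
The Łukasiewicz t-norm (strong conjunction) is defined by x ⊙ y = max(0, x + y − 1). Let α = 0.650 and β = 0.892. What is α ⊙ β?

α ⊙ β = max(0, 0.650 + 0.892 − 1) = max(0, 0.542) = 0.542
For comparison, the Gödel (minimum) t-norm min(x, y) would give 0.650.

0.542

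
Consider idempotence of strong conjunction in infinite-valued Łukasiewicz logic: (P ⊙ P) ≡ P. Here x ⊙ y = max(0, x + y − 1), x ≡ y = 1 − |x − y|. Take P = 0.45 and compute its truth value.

P ⊙ P = max(0, 0.45 + 0.45 − 1) = max(0, -0.10) = 0.00
(P ⊙ P) ≡ P = 1 − |0.00 − 0.45| = 1 − 0.45 = 0.55
(The value 0.55 < 1 shows this instance is not satisfied; fails in Ł∞ since a ⊗ a = max(0, 2a−1) ≠ a in general.)

0.55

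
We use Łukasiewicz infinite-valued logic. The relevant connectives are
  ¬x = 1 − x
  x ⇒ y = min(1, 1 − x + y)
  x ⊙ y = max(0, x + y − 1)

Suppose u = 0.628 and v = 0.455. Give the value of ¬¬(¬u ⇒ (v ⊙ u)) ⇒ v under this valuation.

¬u = 1 − 0.628 = 0.372
v ⊙ u = max(0, 0.455 + 0.628 − 1) = max(0, 0.083) = 0.083
¬u ⇒ (v ⊙ u) = min(1, 1 − 0.372 + 0.083) = min(1, 0.711) = 0.711
¬(¬u ⇒ (v ⊙ u)) = 1 − 0.711 = 0.289
¬¬(¬u ⇒ (v ⊙ u)) = 1 − 0.289 = 0.711
¬¬(¬u ⇒ (v ⊙ u)) ⇒ v = min(1, 1 − 0.711 + 0.455) = min(1, 0.744) = 0.744

0.744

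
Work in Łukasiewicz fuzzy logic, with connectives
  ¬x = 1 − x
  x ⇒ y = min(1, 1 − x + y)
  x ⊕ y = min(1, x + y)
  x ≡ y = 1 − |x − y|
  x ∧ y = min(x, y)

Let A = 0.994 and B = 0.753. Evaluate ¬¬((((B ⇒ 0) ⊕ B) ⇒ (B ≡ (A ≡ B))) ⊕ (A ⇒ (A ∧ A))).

1.000

B ⇒ 0 = min(1, 1 − 0.753 + 0.000) = min(1, 0.247) = 0.247
(B ⇒ 0) ⊕ B = min(1, 0.247 + 0.753) = min(1, 1.000) = 1.000
A ≡ B = 1 − |0.994 − 0.753| = 1 − 0.241 = 0.759
B ≡ (A ≡ B) = 1 − |0.753 − 0.759| = 1 − 0.006 = 0.994
((B ⇒ 0) ⊕ B) ⇒ (B ≡ (A ≡ B)) = min(1, 1 − 1.000 + 0.994) = min(1, 0.994) = 0.994
A ∧ A = min(0.994, 0.994) = 0.994
A ⇒ (A ∧ A) = min(1, 1 − 0.994 + 0.994) = min(1, 1.000) = 1.000
(((B ⇒ 0) ⊕ B) ⇒ (B ≡ (A ≡ B))) ⊕ (A ⇒ (A ∧ A)) = min(1, 0.994 + 1.000) = min(1, 1.994) = 1.000
¬((((B ⇒ 0) ⊕ B) ⇒ (B ≡ (A ≡ B))) ⊕ (A ⇒ (A ∧ A))) = 1 − 1.000 = 0.000
¬¬((((B ⇒ 0) ⊕ B) ⇒ (B ≡ (A ≡ B))) ⊕ (A ⇒ (A ∧ A))) = 1 − 0.000 = 1.000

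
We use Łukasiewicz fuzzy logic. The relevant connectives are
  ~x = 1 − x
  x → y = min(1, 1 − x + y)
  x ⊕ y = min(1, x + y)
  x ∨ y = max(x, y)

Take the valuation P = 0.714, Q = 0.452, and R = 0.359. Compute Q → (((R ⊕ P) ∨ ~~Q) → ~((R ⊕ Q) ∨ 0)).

0.737

R ⊕ P = min(1, 0.359 + 0.714) = min(1, 1.073) = 1.000
~Q = 1 − 0.452 = 0.548
~~Q = 1 − 0.548 = 0.452
(R ⊕ P) ∨ ~~Q = max(1.000, 0.452) = 1.000
R ⊕ Q = min(1, 0.359 + 0.452) = min(1, 0.811) = 0.811
(R ⊕ Q) ∨ 0 = max(0.811, 0.000) = 0.811
~((R ⊕ Q) ∨ 0) = 1 − 0.811 = 0.189
((R ⊕ P) ∨ ~~Q) → ~((R ⊕ Q) ∨ 0) = min(1, 1 − 1.000 + 0.189) = min(1, 0.189) = 0.189
Q → (((R ⊕ P) ∨ ~~Q) → ~((R ⊕ Q) ∨ 0)) = min(1, 1 − 0.452 + 0.189) = min(1, 0.737) = 0.737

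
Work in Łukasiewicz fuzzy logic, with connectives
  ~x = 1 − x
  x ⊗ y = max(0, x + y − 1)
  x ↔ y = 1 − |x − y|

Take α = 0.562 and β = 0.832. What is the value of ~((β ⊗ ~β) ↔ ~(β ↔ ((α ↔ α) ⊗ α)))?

0.270

~β = 1 − 0.832 = 0.168
β ⊗ ~β = max(0, 0.832 + 0.168 − 1) = max(0, 0.000) = 0.000
α ↔ α = 1 − |0.562 − 0.562| = 1 − 0.000 = 1.000
(α ↔ α) ⊗ α = max(0, 1.000 + 0.562 − 1) = max(0, 0.562) = 0.562
β ↔ ((α ↔ α) ⊗ α) = 1 − |0.832 − 0.562| = 1 − 0.270 = 0.730
~(β ↔ ((α ↔ α) ⊗ α)) = 1 − 0.730 = 0.270
(β ⊗ ~β) ↔ ~(β ↔ ((α ↔ α) ⊗ α)) = 1 − |0.000 − 0.270| = 1 − 0.270 = 0.730
~((β ⊗ ~β) ↔ ~(β ↔ ((α ↔ α) ⊗ α))) = 1 − 0.730 = 0.270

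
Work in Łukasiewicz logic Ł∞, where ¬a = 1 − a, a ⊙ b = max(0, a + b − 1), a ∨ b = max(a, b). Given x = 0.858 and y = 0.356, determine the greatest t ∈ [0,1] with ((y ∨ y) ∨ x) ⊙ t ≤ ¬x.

0.284

y ∨ y = max(0.356, 0.356) = 0.356
(y ∨ y) ∨ x = max(0.356, 0.858) = 0.858
So the left factor is (y ∨ y) ∨ x = 0.858.
¬x = 1 − 0.858 = 0.142
So the right-hand bound is ¬x = 0.142.
The residuum of the Łukasiewicz t-norm gives the supremum: min(1, 1 − 0.858 + 0.142).
1 − 0.858 + 0.142 = 0.284, so t = min(1, 0.284) = 0.284.
Check: 0.858 ⊙ 0.284 = max(0, 0.142) = 0.142 ≤ 0.142.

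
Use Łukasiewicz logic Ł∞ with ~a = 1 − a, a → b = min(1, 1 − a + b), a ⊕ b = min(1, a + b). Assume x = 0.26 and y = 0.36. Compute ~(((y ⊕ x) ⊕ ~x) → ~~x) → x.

0.52

y ⊕ x = min(1, 0.36 + 0.26) = min(1, 0.62) = 0.62
~x = 1 − 0.26 = 0.74
(y ⊕ x) ⊕ ~x = min(1, 0.62 + 0.74) = min(1, 1.36) = 1.00
~~x = 1 − 0.74 = 0.26
((y ⊕ x) ⊕ ~x) → ~~x = min(1, 1 − 1.00 + 0.26) = min(1, 0.26) = 0.26
~(((y ⊕ x) ⊕ ~x) → ~~x) = 1 − 0.26 = 0.74
~(((y ⊕ x) ⊕ ~x) → ~~x) → x = min(1, 1 − 0.74 + 0.26) = min(1, 0.52) = 0.52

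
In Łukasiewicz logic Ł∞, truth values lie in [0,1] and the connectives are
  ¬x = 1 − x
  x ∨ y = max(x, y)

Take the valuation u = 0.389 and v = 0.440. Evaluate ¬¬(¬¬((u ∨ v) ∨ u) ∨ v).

u ∨ v = max(0.389, 0.440) = 0.440
(u ∨ v) ∨ u = max(0.440, 0.389) = 0.440
¬((u ∨ v) ∨ u) = 1 − 0.440 = 0.560
¬¬((u ∨ v) ∨ u) = 1 − 0.560 = 0.440
¬¬((u ∨ v) ∨ u) ∨ v = max(0.440, 0.440) = 0.440
¬(¬¬((u ∨ v) ∨ u) ∨ v) = 1 − 0.440 = 0.560
¬¬(¬¬((u ∨ v) ∨ u) ∨ v) = 1 − 0.560 = 0.440

0.440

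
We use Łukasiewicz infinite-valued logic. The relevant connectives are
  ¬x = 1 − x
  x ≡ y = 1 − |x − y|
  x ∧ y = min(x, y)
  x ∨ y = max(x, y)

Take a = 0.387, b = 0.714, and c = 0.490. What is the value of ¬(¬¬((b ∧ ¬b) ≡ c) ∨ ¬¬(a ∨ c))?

¬b = 1 − 0.714 = 0.286
b ∧ ¬b = min(0.714, 0.286) = 0.286
(b ∧ ¬b) ≡ c = 1 − |0.286 − 0.490| = 1 − 0.204 = 0.796
¬((b ∧ ¬b) ≡ c) = 1 − 0.796 = 0.204
¬¬((b ∧ ¬b) ≡ c) = 1 − 0.204 = 0.796
a ∨ c = max(0.387, 0.490) = 0.490
¬(a ∨ c) = 1 − 0.490 = 0.510
¬¬(a ∨ c) = 1 − 0.510 = 0.490
¬¬((b ∧ ¬b) ≡ c) ∨ ¬¬(a ∨ c) = max(0.796, 0.490) = 0.796
¬(¬¬((b ∧ ¬b) ≡ c) ∨ ¬¬(a ∨ c)) = 1 − 0.796 = 0.204

0.204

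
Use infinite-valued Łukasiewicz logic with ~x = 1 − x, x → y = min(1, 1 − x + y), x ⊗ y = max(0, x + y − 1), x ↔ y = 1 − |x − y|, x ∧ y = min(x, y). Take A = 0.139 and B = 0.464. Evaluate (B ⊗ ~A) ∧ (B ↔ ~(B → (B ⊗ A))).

0.325

~A = 1 − 0.139 = 0.861
B ⊗ ~A = max(0, 0.464 + 0.861 − 1) = max(0, 0.325) = 0.325
B ⊗ A = max(0, 0.464 + 0.139 − 1) = max(0, -0.397) = 0.000
B → (B ⊗ A) = min(1, 1 − 0.464 + 0.000) = min(1, 0.536) = 0.536
~(B → (B ⊗ A)) = 1 − 0.536 = 0.464
B ↔ ~(B → (B ⊗ A)) = 1 − |0.464 − 0.464| = 1 − 0.000 = 1.000
(B ⊗ ~A) ∧ (B ↔ ~(B → (B ⊗ A))) = min(0.325, 1.000) = 0.325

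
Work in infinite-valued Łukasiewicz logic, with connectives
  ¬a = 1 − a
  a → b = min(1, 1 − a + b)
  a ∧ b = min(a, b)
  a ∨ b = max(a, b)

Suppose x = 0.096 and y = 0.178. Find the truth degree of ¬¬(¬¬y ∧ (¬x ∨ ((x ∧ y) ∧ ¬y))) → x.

0.918

¬y = 1 − 0.178 = 0.822
¬¬y = 1 − 0.822 = 0.178
¬x = 1 − 0.096 = 0.904
x ∧ y = min(0.096, 0.178) = 0.096
(x ∧ y) ∧ ¬y = min(0.096, 0.822) = 0.096
¬x ∨ ((x ∧ y) ∧ ¬y) = max(0.904, 0.096) = 0.904
¬¬y ∧ (¬x ∨ ((x ∧ y) ∧ ¬y)) = min(0.178, 0.904) = 0.178
¬(¬¬y ∧ (¬x ∨ ((x ∧ y) ∧ ¬y))) = 1 − 0.178 = 0.822
¬¬(¬¬y ∧ (¬x ∨ ((x ∧ y) ∧ ¬y))) = 1 − 0.822 = 0.178
¬¬(¬¬y ∧ (¬x ∨ ((x ∧ y) ∧ ¬y))) → x = min(1, 1 − 0.178 + 0.096) = min(1, 0.918) = 0.918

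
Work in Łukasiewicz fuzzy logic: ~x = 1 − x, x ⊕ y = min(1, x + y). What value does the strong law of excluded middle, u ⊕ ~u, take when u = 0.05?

~u = 1 − 0.05 = 0.95
u ⊕ ~u = min(1, 0.05 + 0.95) = min(1, 1.00) = 1.00
(As expected: always 1 in Ł∞ since a ⊕ (1−a) = 1.)

1.00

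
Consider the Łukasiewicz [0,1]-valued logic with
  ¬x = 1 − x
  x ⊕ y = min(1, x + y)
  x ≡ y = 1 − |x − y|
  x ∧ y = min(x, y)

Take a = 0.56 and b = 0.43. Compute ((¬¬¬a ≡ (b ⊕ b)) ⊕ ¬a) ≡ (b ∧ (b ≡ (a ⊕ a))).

0.43

¬a = 1 − 0.56 = 0.44
¬¬a = 1 − 0.44 = 0.56
¬¬¬a = 1 − 0.56 = 0.44
b ⊕ b = min(1, 0.43 + 0.43) = min(1, 0.86) = 0.86
¬¬¬a ≡ (b ⊕ b) = 1 − |0.44 − 0.86| = 1 − 0.42 = 0.58
(¬¬¬a ≡ (b ⊕ b)) ⊕ ¬a = min(1, 0.58 + 0.44) = min(1, 1.02) = 1.00
a ⊕ a = min(1, 0.56 + 0.56) = min(1, 1.12) = 1.00
b ≡ (a ⊕ a) = 1 − |0.43 − 1.00| = 1 − 0.57 = 0.43
b ∧ (b ≡ (a ⊕ a)) = min(0.43, 0.43) = 0.43
((¬¬¬a ≡ (b ⊕ b)) ⊕ ¬a) ≡ (b ∧ (b ≡ (a ⊕ a))) = 1 − |1.00 − 0.43| = 1 − 0.57 = 0.43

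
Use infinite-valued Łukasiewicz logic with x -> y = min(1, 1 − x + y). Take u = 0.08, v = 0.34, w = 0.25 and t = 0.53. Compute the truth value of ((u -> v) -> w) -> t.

1.00

u -> v = min(1, 1 − 0.08 + 0.34) = min(1, 1.26) = 1.00
(u -> v) -> w = min(1, 1 − 1.00 + 0.25) = min(1, 0.25) = 0.25
((u -> v) -> w) -> t = min(1, 1 − 0.25 + 0.53) = min(1, 1.28) = 1.00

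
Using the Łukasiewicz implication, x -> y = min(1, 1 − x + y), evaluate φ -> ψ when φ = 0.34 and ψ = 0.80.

φ -> ψ = min(1, 1 − 0.34 + 0.80) = min(1, 1.46) = 1.00
For comparison, the Gödel implication (1 if x ≤ y else y) would give 1.00.

1.00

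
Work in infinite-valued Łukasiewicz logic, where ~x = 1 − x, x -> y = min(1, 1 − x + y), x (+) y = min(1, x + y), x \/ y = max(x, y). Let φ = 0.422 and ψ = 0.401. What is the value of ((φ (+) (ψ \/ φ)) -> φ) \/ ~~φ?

ψ \/ φ = max(0.401, 0.422) = 0.422
φ (+) (ψ \/ φ) = min(1, 0.422 + 0.422) = min(1, 0.844) = 0.844
(φ (+) (ψ \/ φ)) -> φ = min(1, 1 − 0.844 + 0.422) = min(1, 0.578) = 0.578
~φ = 1 − 0.422 = 0.578
~~φ = 1 − 0.578 = 0.422
((φ (+) (ψ \/ φ)) -> φ) \/ ~~φ = max(0.578, 0.422) = 0.578

0.578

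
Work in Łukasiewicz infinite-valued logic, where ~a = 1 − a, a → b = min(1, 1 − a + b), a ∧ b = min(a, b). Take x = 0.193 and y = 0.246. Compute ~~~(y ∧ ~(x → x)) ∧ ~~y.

0.246

x → x = min(1, 1 − 0.193 + 0.193) = min(1, 1.000) = 1.000
~(x → x) = 1 − 1.000 = 0.000
y ∧ ~(x → x) = min(0.246, 0.000) = 0.000
~(y ∧ ~(x → x)) = 1 − 0.000 = 1.000
~~(y ∧ ~(x → x)) = 1 − 1.000 = 0.000
~~~(y ∧ ~(x → x)) = 1 − 0.000 = 1.000
~y = 1 − 0.246 = 0.754
~~y = 1 − 0.754 = 0.246
~~~(y ∧ ~(x → x)) ∧ ~~y = min(1.000, 0.246) = 0.246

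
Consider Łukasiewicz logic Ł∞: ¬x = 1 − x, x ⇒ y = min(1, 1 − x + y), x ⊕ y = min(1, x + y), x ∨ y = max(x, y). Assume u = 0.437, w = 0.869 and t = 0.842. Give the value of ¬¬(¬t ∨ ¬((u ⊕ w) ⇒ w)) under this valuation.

¬t = 1 − 0.842 = 0.158
u ⊕ w = min(1, 0.437 + 0.869) = min(1, 1.306) = 1.000
(u ⊕ w) ⇒ w = min(1, 1 − 1.000 + 0.869) = min(1, 0.869) = 0.869
¬((u ⊕ w) ⇒ w) = 1 − 0.869 = 0.131
¬t ∨ ¬((u ⊕ w) ⇒ w) = max(0.158, 0.131) = 0.158
¬(¬t ∨ ¬((u ⊕ w) ⇒ w)) = 1 − 0.158 = 0.842
¬¬(¬t ∨ ¬((u ⊕ w) ⇒ w)) = 1 − 0.842 = 0.158

0.158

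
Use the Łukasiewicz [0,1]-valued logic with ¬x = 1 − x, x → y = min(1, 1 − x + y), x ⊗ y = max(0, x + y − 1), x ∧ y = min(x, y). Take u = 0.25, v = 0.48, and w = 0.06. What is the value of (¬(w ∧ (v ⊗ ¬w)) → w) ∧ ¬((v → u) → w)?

¬w = 1 − 0.06 = 0.94
v ⊗ ¬w = max(0, 0.48 + 0.94 − 1) = max(0, 0.42) = 0.42
w ∧ (v ⊗ ¬w) = min(0.06, 0.42) = 0.06
¬(w ∧ (v ⊗ ¬w)) = 1 − 0.06 = 0.94
¬(w ∧ (v ⊗ ¬w)) → w = min(1, 1 − 0.94 + 0.06) = min(1, 0.12) = 0.12
v → u = min(1, 1 − 0.48 + 0.25) = min(1, 0.77) = 0.77
(v → u) → w = min(1, 1 − 0.77 + 0.06) = min(1, 0.29) = 0.29
¬((v → u) → w) = 1 − 0.29 = 0.71
(¬(w ∧ (v ⊗ ¬w)) → w) ∧ ¬((v → u) → w) = min(0.12, 0.71) = 0.12

0.12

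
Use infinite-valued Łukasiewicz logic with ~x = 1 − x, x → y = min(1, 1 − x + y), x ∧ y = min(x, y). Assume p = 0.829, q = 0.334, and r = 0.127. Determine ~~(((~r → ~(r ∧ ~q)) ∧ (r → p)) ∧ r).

0.127

~r = 1 − 0.127 = 0.873
~q = 1 − 0.334 = 0.666
r ∧ ~q = min(0.127, 0.666) = 0.127
~(r ∧ ~q) = 1 − 0.127 = 0.873
~r → ~(r ∧ ~q) = min(1, 1 − 0.873 + 0.873) = min(1, 1.000) = 1.000
r → p = min(1, 1 − 0.127 + 0.829) = min(1, 1.702) = 1.000
(~r → ~(r ∧ ~q)) ∧ (r → p) = min(1.000, 1.000) = 1.000
((~r → ~(r ∧ ~q)) ∧ (r → p)) ∧ r = min(1.000, 0.127) = 0.127
~(((~r → ~(r ∧ ~q)) ∧ (r → p)) ∧ r) = 1 − 0.127 = 0.873
~~(((~r → ~(r ∧ ~q)) ∧ (r → p)) ∧ r) = 1 − 0.873 = 0.127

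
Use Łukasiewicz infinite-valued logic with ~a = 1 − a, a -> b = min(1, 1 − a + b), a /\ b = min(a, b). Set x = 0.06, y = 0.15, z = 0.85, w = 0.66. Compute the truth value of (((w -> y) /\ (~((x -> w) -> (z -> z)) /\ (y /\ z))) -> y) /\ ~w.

w -> y = min(1, 1 − 0.66 + 0.15) = min(1, 0.49) = 0.49
x -> w = min(1, 1 − 0.06 + 0.66) = min(1, 1.60) = 1.00
z -> z = min(1, 1 − 0.85 + 0.85) = min(1, 1.00) = 1.00
(x -> w) -> (z -> z) = min(1, 1 − 1.00 + 1.00) = min(1, 1.00) = 1.00
~((x -> w) -> (z -> z)) = 1 − 1.00 = 0.00
y /\ z = min(0.15, 0.85) = 0.15
~((x -> w) -> (z -> z)) /\ (y /\ z) = min(0.00, 0.15) = 0.00
(w -> y) /\ (~((x -> w) -> (z -> z)) /\ (y /\ z)) = min(0.49, 0.00) = 0.00
((w -> y) /\ (~((x -> w) -> (z -> z)) /\ (y /\ z))) -> y = min(1, 1 − 0.00 + 0.15) = min(1, 1.15) = 1.00
~w = 1 − 0.66 = 0.34
(((w -> y) /\ (~((x -> w) -> (z -> z)) /\ (y /\ z))) -> y) /\ ~w = min(1.00, 0.34) = 0.34

0.34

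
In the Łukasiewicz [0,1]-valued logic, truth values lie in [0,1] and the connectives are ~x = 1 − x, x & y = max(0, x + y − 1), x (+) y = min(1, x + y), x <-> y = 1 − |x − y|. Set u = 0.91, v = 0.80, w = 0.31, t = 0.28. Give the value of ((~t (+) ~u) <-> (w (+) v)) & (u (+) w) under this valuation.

0.81

~t = 1 − 0.28 = 0.72
~u = 1 − 0.91 = 0.09
~t (+) ~u = min(1, 0.72 + 0.09) = min(1, 0.81) = 0.81
w (+) v = min(1, 0.31 + 0.80) = min(1, 1.11) = 1.00
(~t (+) ~u) <-> (w (+) v) = 1 − |0.81 − 1.00| = 1 − 0.19 = 0.81
u (+) w = min(1, 0.91 + 0.31) = min(1, 1.22) = 1.00
((~t (+) ~u) <-> (w (+) v)) & (u (+) w) = max(0, 0.81 + 1.00 − 1) = max(0, 0.81) = 0.81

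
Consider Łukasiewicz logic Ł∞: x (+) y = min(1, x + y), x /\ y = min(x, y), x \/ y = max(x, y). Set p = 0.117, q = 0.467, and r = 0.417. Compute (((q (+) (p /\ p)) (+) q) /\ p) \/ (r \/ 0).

0.417

p /\ p = min(0.117, 0.117) = 0.117
q (+) (p /\ p) = min(1, 0.467 + 0.117) = min(1, 0.584) = 0.584
(q (+) (p /\ p)) (+) q = min(1, 0.584 + 0.467) = min(1, 1.051) = 1.000
((q (+) (p /\ p)) (+) q) /\ p = min(1.000, 0.117) = 0.117
r \/ 0 = max(0.417, 0.000) = 0.417
(((q (+) (p /\ p)) (+) q) /\ p) \/ (r \/ 0) = max(0.117, 0.417) = 0.417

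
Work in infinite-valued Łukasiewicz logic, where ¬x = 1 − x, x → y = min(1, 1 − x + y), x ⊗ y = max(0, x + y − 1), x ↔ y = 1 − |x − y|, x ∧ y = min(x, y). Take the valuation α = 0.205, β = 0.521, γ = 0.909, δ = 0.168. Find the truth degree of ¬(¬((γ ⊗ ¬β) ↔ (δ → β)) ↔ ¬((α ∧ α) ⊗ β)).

¬β = 1 − 0.521 = 0.479
γ ⊗ ¬β = max(0, 0.909 + 0.479 − 1) = max(0, 0.388) = 0.388
δ → β = min(1, 1 − 0.168 + 0.521) = min(1, 1.353) = 1.000
(γ ⊗ ¬β) ↔ (δ → β) = 1 − |0.388 − 1.000| = 1 − 0.612 = 0.388
¬((γ ⊗ ¬β) ↔ (δ → β)) = 1 − 0.388 = 0.612
α ∧ α = min(0.205, 0.205) = 0.205
(α ∧ α) ⊗ β = max(0, 0.205 + 0.521 − 1) = max(0, -0.274) = 0.000
¬((α ∧ α) ⊗ β) = 1 − 0.000 = 1.000
¬((γ ⊗ ¬β) ↔ (δ → β)) ↔ ¬((α ∧ α) ⊗ β) = 1 − |0.612 − 1.000| = 1 − 0.388 = 0.612
¬(¬((γ ⊗ ¬β) ↔ (δ → β)) ↔ ¬((α ∧ α) ⊗ β)) = 1 − 0.612 = 0.388

0.388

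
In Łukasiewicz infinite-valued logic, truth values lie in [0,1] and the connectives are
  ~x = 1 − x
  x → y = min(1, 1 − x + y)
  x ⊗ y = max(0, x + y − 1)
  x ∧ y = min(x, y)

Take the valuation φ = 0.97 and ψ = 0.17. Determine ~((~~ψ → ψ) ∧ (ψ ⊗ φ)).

0.86

~ψ = 1 − 0.17 = 0.83
~~ψ = 1 − 0.83 = 0.17
~~ψ → ψ = min(1, 1 − 0.17 + 0.17) = min(1, 1.00) = 1.00
ψ ⊗ φ = max(0, 0.17 + 0.97 − 1) = max(0, 0.14) = 0.14
(~~ψ → ψ) ∧ (ψ ⊗ φ) = min(1.00, 0.14) = 0.14
~((~~ψ → ψ) ∧ (ψ ⊗ φ)) = 1 − 0.14 = 0.86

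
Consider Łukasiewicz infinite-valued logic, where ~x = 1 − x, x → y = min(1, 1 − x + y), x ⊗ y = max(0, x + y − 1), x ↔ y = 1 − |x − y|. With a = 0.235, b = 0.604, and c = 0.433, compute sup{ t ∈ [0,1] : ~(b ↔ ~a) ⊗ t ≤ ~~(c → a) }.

1.000

~a = 1 − 0.235 = 0.765
b ↔ ~a = 1 − |0.604 − 0.765| = 1 − 0.161 = 0.839
~(b ↔ ~a) = 1 − 0.839 = 0.161
So the left factor is ~(b ↔ ~a) = 0.161.
c → a = min(1, 1 − 0.433 + 0.235) = min(1, 0.802) = 0.802
~(c → a) = 1 − 0.802 = 0.198
~~(c → a) = 1 − 0.198 = 0.802
So the right-hand bound is ~~(c → a) = 0.802.
The residuum of the Łukasiewicz t-norm gives the supremum: min(1, 1 − 0.161 + 0.802).
1 − 0.161 + 0.802 = 1.641, so t = min(1, 1.641) = 1.000.
Check: 0.161 ⊗ 1.000 = max(0, 0.161) = 0.161 ≤ 0.802.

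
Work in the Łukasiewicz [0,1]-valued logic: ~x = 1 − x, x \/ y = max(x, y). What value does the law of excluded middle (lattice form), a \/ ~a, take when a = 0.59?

0.59

~a = 1 − 0.59 = 0.41
a \/ ~a = max(0.59, 0.41) = 0.59
(The value 0.59 < 1 shows this instance is not satisfied; not a Ł∞-tautology — its value is max(a, 1−a).)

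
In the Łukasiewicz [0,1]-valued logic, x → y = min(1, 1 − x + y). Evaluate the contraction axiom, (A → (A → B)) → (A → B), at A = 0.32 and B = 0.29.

0.97

A → B = min(1, 1 − 0.32 + 0.29) = min(1, 0.97) = 0.97
A → (A → B) = min(1, 1 − 0.32 + 0.97) = min(1, 1.65) = 1.00
(A → (A → B)) → (A → B) = min(1, 1 − 1.00 + 0.97) = min(1, 0.97) = 0.97
(The value 0.97 < 1 shows this instance is not satisfied; fails in Ł∞ (the t-norm is not idempotent).)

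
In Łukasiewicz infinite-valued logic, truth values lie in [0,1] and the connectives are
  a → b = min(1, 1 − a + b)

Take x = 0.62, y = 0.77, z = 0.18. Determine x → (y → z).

0.79

y → z = min(1, 1 − 0.77 + 0.18) = min(1, 0.41) = 0.41
x → (y → z) = min(1, 1 − 0.62 + 0.41) = min(1, 0.79) = 0.79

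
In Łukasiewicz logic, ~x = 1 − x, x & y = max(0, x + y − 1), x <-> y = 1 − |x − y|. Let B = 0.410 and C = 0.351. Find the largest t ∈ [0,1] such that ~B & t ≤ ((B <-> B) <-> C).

0.761

~B = 1 − 0.410 = 0.590
So the left factor is ~B = 0.590.
B <-> B = 1 − |0.410 − 0.410| = 1 − 0.000 = 1.000
(B <-> B) <-> C = 1 − |1.000 − 0.351| = 1 − 0.649 = 0.351
So the right-hand bound is (B <-> B) <-> C = 0.351.
The residuum of the Łukasiewicz t-norm gives the supremum: min(1, 1 − 0.590 + 0.351).
1 − 0.590 + 0.351 = 0.761, so t = min(1, 0.761) = 0.761.
Check: 0.590 & 0.761 = max(0, 0.351) = 0.351 ≤ 0.351.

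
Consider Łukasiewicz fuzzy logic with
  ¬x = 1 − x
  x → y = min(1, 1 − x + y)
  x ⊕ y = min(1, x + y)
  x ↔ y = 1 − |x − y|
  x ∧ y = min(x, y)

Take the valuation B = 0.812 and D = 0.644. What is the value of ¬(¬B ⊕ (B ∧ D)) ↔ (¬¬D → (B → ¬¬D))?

¬B = 1 − 0.812 = 0.188
B ∧ D = min(0.812, 0.644) = 0.644
¬B ⊕ (B ∧ D) = min(1, 0.188 + 0.644) = min(1, 0.832) = 0.832
¬(¬B ⊕ (B ∧ D)) = 1 − 0.832 = 0.168
¬D = 1 − 0.644 = 0.356
¬¬D = 1 − 0.356 = 0.644
B → ¬¬D = min(1, 1 − 0.812 + 0.644) = min(1, 0.832) = 0.832
¬¬D → (B → ¬¬D) = min(1, 1 − 0.644 + 0.832) = min(1, 1.188) = 1.000
¬(¬B ⊕ (B ∧ D)) ↔ (¬¬D → (B → ¬¬D)) = 1 − |0.168 − 1.000| = 1 − 0.832 = 0.168

0.168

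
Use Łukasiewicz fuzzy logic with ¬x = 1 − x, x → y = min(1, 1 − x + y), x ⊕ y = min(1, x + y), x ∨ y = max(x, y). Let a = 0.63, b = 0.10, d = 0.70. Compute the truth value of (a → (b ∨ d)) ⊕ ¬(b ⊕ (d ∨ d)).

b ∨ d = max(0.10, 0.70) = 0.70
a → (b ∨ d) = min(1, 1 − 0.63 + 0.70) = min(1, 1.07) = 1.00
d ∨ d = max(0.70, 0.70) = 0.70
b ⊕ (d ∨ d) = min(1, 0.10 + 0.70) = min(1, 0.80) = 0.80
¬(b ⊕ (d ∨ d)) = 1 − 0.80 = 0.20
(a → (b ∨ d)) ⊕ ¬(b ⊕ (d ∨ d)) = min(1, 1.00 + 0.20) = min(1, 1.20) = 1.00

1.00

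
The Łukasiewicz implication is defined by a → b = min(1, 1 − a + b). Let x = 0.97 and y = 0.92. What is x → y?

0.95

x → y = min(1, 1 − 0.97 + 0.92) = min(1, 0.95) = 0.95
For comparison, the Gödel implication (1 if a ≤ b else b) would give 0.92.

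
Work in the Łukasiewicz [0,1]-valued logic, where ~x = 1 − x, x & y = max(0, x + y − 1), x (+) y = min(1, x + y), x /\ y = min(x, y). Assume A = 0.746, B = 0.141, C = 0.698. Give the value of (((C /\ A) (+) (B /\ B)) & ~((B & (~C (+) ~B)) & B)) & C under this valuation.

C /\ A = min(0.698, 0.746) = 0.698
B /\ B = min(0.141, 0.141) = 0.141
(C /\ A) (+) (B /\ B) = min(1, 0.698 + 0.141) = min(1, 0.839) = 0.839
~C = 1 − 0.698 = 0.302
~B = 1 − 0.141 = 0.859
~C (+) ~B = min(1, 0.302 + 0.859) = min(1, 1.161) = 1.000
B & (~C (+) ~B) = max(0, 0.141 + 1.000 − 1) = max(0, 0.141) = 0.141
(B & (~C (+) ~B)) & B = max(0, 0.141 + 0.141 − 1) = max(0, -0.718) = 0.000
~((B & (~C (+) ~B)) & B) = 1 − 0.000 = 1.000
((C /\ A) (+) (B /\ B)) & ~((B & (~C (+) ~B)) & B) = max(0, 0.839 + 1.000 − 1) = max(0, 0.839) = 0.839
(((C /\ A) (+) (B /\ B)) & ~((B & (~C (+) ~B)) & B)) & C = max(0, 0.839 + 0.698 − 1) = max(0, 0.537) = 0.537

0.537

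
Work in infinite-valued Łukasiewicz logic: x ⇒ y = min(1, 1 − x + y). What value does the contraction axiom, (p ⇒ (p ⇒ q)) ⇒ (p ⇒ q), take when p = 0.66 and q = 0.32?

0.66

p ⇒ q = min(1, 1 − 0.66 + 0.32) = min(1, 0.66) = 0.66
p ⇒ (p ⇒ q) = min(1, 1 − 0.66 + 0.66) = min(1, 1.00) = 1.00
(p ⇒ (p ⇒ q)) ⇒ (p ⇒ q) = min(1, 1 − 1.00 + 0.66) = min(1, 0.66) = 0.66
(The value 0.66 < 1 shows this instance is not satisfied; fails in Ł∞ (the t-norm is not idempotent).)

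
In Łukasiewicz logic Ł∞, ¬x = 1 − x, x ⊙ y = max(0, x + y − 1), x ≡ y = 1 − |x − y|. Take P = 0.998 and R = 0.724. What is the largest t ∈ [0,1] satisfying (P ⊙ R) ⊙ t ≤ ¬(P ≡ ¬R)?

1.000

P ⊙ R = max(0, 0.998 + 0.724 − 1) = max(0, 0.722) = 0.722
So the left factor is P ⊙ R = 0.722.
¬R = 1 − 0.724 = 0.276
P ≡ ¬R = 1 − |0.998 − 0.276| = 1 − 0.722 = 0.278
¬(P ≡ ¬R) = 1 − 0.278 = 0.722
So the right-hand bound is ¬(P ≡ ¬R) = 0.722.
The residuum of the Łukasiewicz t-norm gives the supremum: min(1, 1 − 0.722 + 0.722).
1 − 0.722 + 0.722 = 1.000, so t = min(1, 1.000) = 1.000.
Check: 0.722 ⊙ 1.000 = max(0, 0.722) = 0.722 ≤ 0.722.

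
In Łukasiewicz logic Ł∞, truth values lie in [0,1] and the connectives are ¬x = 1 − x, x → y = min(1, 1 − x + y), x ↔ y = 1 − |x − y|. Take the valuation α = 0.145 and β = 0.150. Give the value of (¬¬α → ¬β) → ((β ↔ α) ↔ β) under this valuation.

¬α = 1 − 0.145 = 0.855
¬¬α = 1 − 0.855 = 0.145
¬β = 1 − 0.150 = 0.850
¬¬α → ¬β = min(1, 1 − 0.145 + 0.850) = min(1, 1.705) = 1.000
β ↔ α = 1 − |0.150 − 0.145| = 1 − 0.005 = 0.995
(β ↔ α) ↔ β = 1 − |0.995 − 0.150| = 1 − 0.845 = 0.155
(¬¬α → ¬β) → ((β ↔ α) ↔ β) = min(1, 1 − 1.000 + 0.155) = min(1, 0.155) = 0.155

0.155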